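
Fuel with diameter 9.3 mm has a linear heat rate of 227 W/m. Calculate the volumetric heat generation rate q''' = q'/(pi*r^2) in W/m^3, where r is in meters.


r = D / 2 / 1000 = 9.3 / 2 / 1000 = 0.00465 m
q''' = q' / (pi * r^2)
q''' = 227 / (pi * 0.00465^2)
q''' = 3.3417e+06 W/m^3

3.3417e+06


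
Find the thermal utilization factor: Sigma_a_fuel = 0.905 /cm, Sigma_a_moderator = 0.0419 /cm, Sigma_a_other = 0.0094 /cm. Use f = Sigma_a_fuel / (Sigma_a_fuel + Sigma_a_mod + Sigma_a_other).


f = Sigma_a_fuel / (Sigma_a_fuel + Sigma_a_mod + Sigma_a_other)
f = 0.905 / (0.905 + 0.0419 + 0.0094)
f = 0.94636

0.94636


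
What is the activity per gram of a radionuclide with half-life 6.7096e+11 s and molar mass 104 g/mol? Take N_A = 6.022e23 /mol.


lambda = ln(2) / t_half = ln(2) / 6.7096e+11 = 1.033068e-12 /s
SA = lambda * N_A / M
SA = 1.033068e-12 * 6.022e23 / 104
SA = 5.9819e+09 Bq/g

5.9819e+09


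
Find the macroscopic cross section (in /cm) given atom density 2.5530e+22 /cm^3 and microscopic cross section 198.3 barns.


Sigma = N * sigma_barns * 1e-24
Sigma = 2.5530e+22 * 198.3 * 1e-24
Sigma = 5.0626 /cm

5.0626


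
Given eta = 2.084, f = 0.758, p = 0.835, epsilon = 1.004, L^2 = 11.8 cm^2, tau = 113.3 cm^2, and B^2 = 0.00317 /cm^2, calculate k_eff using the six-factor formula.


k_inf = eta*f*p*eps = 2.084*0.758*0.835*1.004 = 1.324302
P_TNL = 1/(1 + L^2*B^2) = 1/(1 + 11.8*0.00317) = 0.9639428
P_FNL = exp(-B^2*tau) = exp(-0.00317*113.3) = 0.6982619
k_eff = k_inf * P_TNL * P_FNL = 1.324302 * 0.9639428 * 0.6982619
k_eff = 0.89137

0.89137


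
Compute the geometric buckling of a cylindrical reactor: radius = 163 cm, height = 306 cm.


B^2 = (2.405/R)^2 + (pi/H)^2
B^2 = (2.405/163)^2 + (pi/306)^2
B^2 = 3.2310e-04 /cm^2

3.2310e-04


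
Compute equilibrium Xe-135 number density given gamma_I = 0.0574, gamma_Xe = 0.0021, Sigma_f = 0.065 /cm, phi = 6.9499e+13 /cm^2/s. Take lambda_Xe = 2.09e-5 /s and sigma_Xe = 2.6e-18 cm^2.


Xe_eq = (gamma_I + gamma_Xe) * Sigma_f * phi / (lambda_Xe + sigma_Xe * phi)
Numerator = (0.0574 + 0.0021) * 0.065 * 6.9499e+13 = 2.687874e+11
Denominator = 2.09e-5 + 2.6e-18 * 6.9499e+13 = 2.015974e-04
Xe_eq = 2.687874e+11 / 2.015974e-04 = 1.3333e+15 /cm^3

1.3333e+15


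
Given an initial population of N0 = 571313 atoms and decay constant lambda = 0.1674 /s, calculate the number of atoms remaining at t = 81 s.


N = N0 * exp(-lambda * t)
N = 571313 * exp(-0.1674 * 81)
N = 0.73808

0.73808


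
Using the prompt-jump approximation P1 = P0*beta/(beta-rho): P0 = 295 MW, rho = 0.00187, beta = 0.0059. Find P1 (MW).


P1/P0 = beta / (beta - rho)
P1/P0 = 0.0059 / (0.0059 - 0.00187) = 1.464020
P1 = 295 * 1.464020 = 431.89 MW

431.89


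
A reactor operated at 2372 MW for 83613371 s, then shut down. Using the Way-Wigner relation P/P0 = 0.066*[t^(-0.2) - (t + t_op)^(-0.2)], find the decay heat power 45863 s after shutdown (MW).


P/P0 = 0.066 * [t^(-0.2) - (t + t_op)^(-0.2)]
P/P0 = 0.066 * [45863^(-0.2) - (45863 + 83613371)^(-0.2)]
P/P0 = 0.066 * [0.1168712 - 0.02603138] = 0.005995428
P = 2372 * 0.005995428 = 14.221 MW

14.221


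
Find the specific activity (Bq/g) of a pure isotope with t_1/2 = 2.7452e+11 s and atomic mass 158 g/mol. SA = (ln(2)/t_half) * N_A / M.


lambda = ln(2) / t_half = ln(2) / 2.7452e+11 = 2.524942e-12 /s
SA = lambda * N_A / M
SA = 2.524942e-12 * 6.022e23 / 158
SA = 9.6235e+09 Bq/g

9.6235e+09


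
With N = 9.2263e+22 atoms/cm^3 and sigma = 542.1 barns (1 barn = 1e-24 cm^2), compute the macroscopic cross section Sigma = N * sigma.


Sigma = N * sigma_barns * 1e-24
Sigma = 9.2263e+22 * 542.1 * 1e-24
Sigma = 50.016 /cm

50.016


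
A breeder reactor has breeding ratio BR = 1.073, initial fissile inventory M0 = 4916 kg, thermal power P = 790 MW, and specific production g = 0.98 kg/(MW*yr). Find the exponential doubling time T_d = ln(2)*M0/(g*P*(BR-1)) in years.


Breeding gain G = BR - 1 = 1.073 - 1 = 0.073
Fissile production rate = g * P * G = 0.98 * 790 * 0.073 = 56.5166 kg/yr
T_d = ln(2) * M0 / (g * P * G)
T_d = ln(2) * 4916 / 56.5166 = 60.292 yr

60.292


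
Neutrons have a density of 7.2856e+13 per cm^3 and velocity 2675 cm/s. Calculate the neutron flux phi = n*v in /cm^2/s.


phi = n * v
phi = 7.2856e+13 * 2675
phi = 1.9489e+17 /cm^2/s

1.9489e+17


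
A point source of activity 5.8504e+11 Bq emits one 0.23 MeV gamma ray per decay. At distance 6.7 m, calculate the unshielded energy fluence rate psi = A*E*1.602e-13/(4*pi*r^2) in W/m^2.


psi = A * E * 1.602e-13 / (4*pi*r^2)
psi = 5.8504e+11 * 0.23 * 1.602e-13 / (4*pi*6.7^2)
psi = 3.8213e-05 W/m^2

3.8213e-05


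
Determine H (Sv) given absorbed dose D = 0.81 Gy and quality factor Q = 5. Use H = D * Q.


H = D * Q
H = 0.81 * 5
H = 4.0500 Sv

4.0500


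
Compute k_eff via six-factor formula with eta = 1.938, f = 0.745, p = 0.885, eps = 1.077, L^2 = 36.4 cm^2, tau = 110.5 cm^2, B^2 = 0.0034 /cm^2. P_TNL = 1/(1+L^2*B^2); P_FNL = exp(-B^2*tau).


k_inf = eta*f*p*eps = 1.938*0.745*0.885*1.077 = 1.376160
P_TNL = 1/(1 + L^2*B^2) = 1/(1 + 36.4*0.0034) = 0.8898697
P_FNL = exp(-B^2*tau) = exp(-0.0034*110.5) = 0.6868083
k_eff = k_inf * P_TNL * P_FNL = 1.376160 * 0.8898697 * 0.6868083
k_eff = 0.84107

0.84107


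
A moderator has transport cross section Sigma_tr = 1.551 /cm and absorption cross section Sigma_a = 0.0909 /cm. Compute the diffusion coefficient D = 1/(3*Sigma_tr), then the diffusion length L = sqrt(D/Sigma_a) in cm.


D = 1 / (3 * Sigma_tr) = 1 / (3 * 1.551) = 0.2149151 cm
L = sqrt(D / Sigma_a)
L = sqrt(0.2149151 / 0.0909)
L = 1.5376 cm

1.5376


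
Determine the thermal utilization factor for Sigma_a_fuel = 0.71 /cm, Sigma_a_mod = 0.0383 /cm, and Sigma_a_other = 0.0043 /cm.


f = Sigma_a_fuel / (Sigma_a_fuel + Sigma_a_mod + Sigma_a_other)
f = 0.71 / (0.71 + 0.0383 + 0.0043)
f = 0.94340

0.94340


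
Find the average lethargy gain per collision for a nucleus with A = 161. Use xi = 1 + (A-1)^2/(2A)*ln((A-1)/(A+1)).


xi = 1 + (A-1)^2/(2A) * ln((A-1)/(A+1))
xi = 1 + (161-1)^2/(2*161) * ln((161-1)/(161 +1))
xi = 0.012371

0.012371


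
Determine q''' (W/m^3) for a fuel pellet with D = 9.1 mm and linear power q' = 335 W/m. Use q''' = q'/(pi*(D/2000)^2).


r = D / 2 / 1000 = 9.1 / 2 / 1000 = 0.00455 m
q''' = q' / (pi * r^2)
q''' = 335 / (pi * 0.00455^2)
q''' = 5.1508e+06 W/m^3

5.1508e+06


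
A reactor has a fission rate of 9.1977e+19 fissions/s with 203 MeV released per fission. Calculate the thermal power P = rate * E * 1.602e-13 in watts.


P = fission_rate * E_MeV * 1.602e-13
P = 9.1977e+19 * 203 * 1.602e-13
P = 2.9911e+09 W

2.9911e+09


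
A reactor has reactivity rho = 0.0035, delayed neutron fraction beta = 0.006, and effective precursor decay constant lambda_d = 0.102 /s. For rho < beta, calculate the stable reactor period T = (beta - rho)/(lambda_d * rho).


T = (beta - rho) / (lambda_d * rho)
T = (0.006 - 0.0035) / (0.102 * 0.0035)
T = 7.0028 s

7.0028


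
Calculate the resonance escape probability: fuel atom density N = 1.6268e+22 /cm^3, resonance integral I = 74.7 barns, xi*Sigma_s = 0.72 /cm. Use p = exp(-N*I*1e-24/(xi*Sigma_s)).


p = exp(-N * I * 1e-24 / (xi*Sigma_s))
p = exp(-1.6268e+22 * 74.7 * 1e-24 / 0.72)
p = 0.18492

0.18492


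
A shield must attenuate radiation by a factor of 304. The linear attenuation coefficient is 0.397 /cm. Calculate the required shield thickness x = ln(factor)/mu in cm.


x = ln(factor) / mu
x = ln(304) / 0.397
x = 14.401 cm

14.401


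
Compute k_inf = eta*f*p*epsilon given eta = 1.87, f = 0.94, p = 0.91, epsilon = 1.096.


k_inf = eta * f * p * epsilon
k_inf = 1.87 * 0.94 * 0.91 * 1.096
k_inf = 1.7532

1.7532


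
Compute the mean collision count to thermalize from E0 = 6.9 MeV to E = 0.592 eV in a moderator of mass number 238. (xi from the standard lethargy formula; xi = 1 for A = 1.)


xi = 1 + (A-1)^2/(2A)*ln((A-1)/(A+1)) = 0.008379872 (for A = 238)
n = ln(E0/E) / xi
n = ln(6.9e6 / 0.592) / 0.008379872
n = ln(1.165541e+07) / 0.008379872 = 1941.7

1941.7


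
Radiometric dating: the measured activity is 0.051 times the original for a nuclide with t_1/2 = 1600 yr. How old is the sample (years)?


lambda = ln(2) / t_half = ln(2) / 1600 = 4.332170e-04 /yr
t = -ln(A/A0) / lambda
t = -ln(0.051) / 4.332170e-04
t = 6869.4 yr

6869.4


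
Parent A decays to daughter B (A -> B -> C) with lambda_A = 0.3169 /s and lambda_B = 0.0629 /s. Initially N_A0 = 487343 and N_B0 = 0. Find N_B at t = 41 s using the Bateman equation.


N_B(t) = lambda_A * N_A0 / (lambda_B - lambda_A) * [exp(-lambda_A*t) - exp(-lambda_B*t)]
exp(-0.3169*41) = 2.276435e-06; exp(-0.0629*41) = 0.07585740
N_B = 0.3169 * 487343 / (0.0629 - 0.3169) * (2.276435e-06 - 0.07585740)
N_B = 46122

46122


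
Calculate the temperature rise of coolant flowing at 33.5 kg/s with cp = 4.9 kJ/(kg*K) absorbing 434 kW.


dT = Q / (m_dot * cp)
dT = 434 / (33.5 * 4.9)
dT = 2.6439 C

2.6439


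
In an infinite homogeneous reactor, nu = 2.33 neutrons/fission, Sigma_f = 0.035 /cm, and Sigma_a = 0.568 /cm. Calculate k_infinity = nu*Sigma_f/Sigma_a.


k_inf = nu * Sigma_f / Sigma_a
k_inf = 2.33 * 0.035 / 0.568
k_inf = 0.14357

0.14357


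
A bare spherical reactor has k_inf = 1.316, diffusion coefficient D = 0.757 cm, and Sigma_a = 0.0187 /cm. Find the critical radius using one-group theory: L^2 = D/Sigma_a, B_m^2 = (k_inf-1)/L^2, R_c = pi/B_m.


L^2 = D / Sigma_a = 0.757 / 0.0187 = 40.48128 cm^2
B_m^2 = (k_inf - 1) / L^2 = (1.316 - 1) / 40.48128 = 0.007806077 /cm^2
For a bare sphere: B_g = pi/R, so R_c = pi / sqrt(B_m^2)
R_c = pi / sqrt(0.007806077) = 35.558 cm

35.558


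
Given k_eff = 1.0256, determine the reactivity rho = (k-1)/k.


rho = (k_eff - 1) / k_eff
rho = (1.0256 - 1) / 1.0256
rho = 0.024961

0.024961


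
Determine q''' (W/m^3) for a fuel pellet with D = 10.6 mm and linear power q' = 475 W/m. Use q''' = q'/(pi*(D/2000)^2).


r = D / 2 / 1000 = 10.6 / 2 / 1000 = 0.0053 m
q''' = q' / (pi * r^2)
q''' = 475 / (pi * 0.0053^2)
q''' = 5.3826e+06 W/m^3

5.3826e+06


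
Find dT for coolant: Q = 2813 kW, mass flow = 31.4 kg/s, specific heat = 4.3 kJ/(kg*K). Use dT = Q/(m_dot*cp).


dT = Q / (m_dot * cp)
dT = 2813 / (31.4 * 4.3)
dT = 20.834 C

20.834


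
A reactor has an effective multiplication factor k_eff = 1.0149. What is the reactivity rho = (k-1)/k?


rho = (k_eff - 1) / k_eff
rho = (1.0149 - 1) / 1.0149
rho = 0.014681

0.014681


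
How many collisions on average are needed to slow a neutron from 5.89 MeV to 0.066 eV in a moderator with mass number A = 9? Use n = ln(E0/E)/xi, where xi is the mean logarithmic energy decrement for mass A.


xi = 1 + (A-1)^2/(2A)*ln((A-1)/(A+1)) = 0.2066007 (for A = 9)
n = ln(E0/E) / xi
n = ln(5.89e6 / 0.066) / 0.2066007
n = ln(8.924242e+07) / 0.2066007 = 88.610

88.610


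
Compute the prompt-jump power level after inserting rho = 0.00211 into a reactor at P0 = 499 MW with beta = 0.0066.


P1/P0 = beta / (beta - rho)
P1/P0 = 0.0066 / (0.0066 - 0.00211) = 1.469933
P1 = 499 * 1.469933 = 733.50 MW

733.50


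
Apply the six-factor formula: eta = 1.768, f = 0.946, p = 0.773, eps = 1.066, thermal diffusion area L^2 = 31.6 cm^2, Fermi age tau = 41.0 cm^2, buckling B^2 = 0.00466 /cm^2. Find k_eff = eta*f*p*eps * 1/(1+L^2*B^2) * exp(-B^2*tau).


k_inf = eta*f*p*eps = 1.768*0.946*0.773*1.066 = 1.378193
P_TNL = 1/(1 + L^2*B^2) = 1/(1 + 31.6*0.00466) = 0.8716450
P_FNL = exp(-B^2*tau) = exp(-0.00466*41.0) = 0.8260830
k_eff = k_inf * P_TNL * P_FNL = 1.378193 * 0.8716450 * 0.8260830
k_eff = 0.99237

0.99237


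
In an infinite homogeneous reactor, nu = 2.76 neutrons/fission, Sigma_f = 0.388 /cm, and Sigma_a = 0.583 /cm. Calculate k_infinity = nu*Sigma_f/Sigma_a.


k_inf = nu * Sigma_f / Sigma_a
k_inf = 2.76 * 0.388 / 0.583
k_inf = 1.8368

1.8368


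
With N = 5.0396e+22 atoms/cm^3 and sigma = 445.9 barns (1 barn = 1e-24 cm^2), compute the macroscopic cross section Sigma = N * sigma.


Sigma = N * sigma_barns * 1e-24
Sigma = 5.0396e+22 * 445.9 * 1e-24
Sigma = 22.472 /cm

22.472


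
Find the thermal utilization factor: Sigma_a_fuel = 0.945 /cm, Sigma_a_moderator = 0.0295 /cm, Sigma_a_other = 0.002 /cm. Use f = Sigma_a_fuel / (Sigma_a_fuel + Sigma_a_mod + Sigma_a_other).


f = Sigma_a_fuel / (Sigma_a_fuel + Sigma_a_mod + Sigma_a_other)
f = 0.945 / (0.945 + 0.0295 + 0.002)
f = 0.96774

0.96774


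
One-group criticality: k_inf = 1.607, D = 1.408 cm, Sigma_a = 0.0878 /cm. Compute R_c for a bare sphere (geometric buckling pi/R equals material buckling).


L^2 = D / Sigma_a = 1.408 / 0.0878 = 16.03645 cm^2
B_m^2 = (k_inf - 1) / L^2 = (1.607 - 1) / 16.03645 = 0.03785127 /cm^2
For a bare sphere: B_g = pi/R, so R_c = pi / sqrt(B_m^2)
R_c = pi / sqrt(0.03785127) = 16.148 cm

16.148


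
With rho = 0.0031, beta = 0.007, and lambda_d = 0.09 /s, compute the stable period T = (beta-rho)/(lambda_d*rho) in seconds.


T = (beta - rho) / (lambda_d * rho)
T = (0.007 - 0.0031) / (0.09 * 0.0031)
T = 13.978 s

13.978


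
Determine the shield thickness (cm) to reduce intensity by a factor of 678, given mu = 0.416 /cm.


x = ln(factor) / mu
x = ln(678) / 0.416
x = 15.671 cm

15.671


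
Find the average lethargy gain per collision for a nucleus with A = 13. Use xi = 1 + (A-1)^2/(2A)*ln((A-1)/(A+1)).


xi = 1 + (A-1)^2/(2A) * ln((A-1)/(A+1))
xi = 1 + (13-1)^2/(2*13) * ln((13-1)/(13 +1))
xi = 0.14624

0.14624


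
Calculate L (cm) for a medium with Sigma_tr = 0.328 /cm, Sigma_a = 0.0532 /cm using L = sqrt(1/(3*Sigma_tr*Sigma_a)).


D = 1 / (3 * Sigma_tr) = 1 / (3 * 0.328) = 1.016260 cm
L = sqrt(D / Sigma_a)
L = sqrt(1.016260 / 0.0532)
L = 4.3707 cm

4.3707


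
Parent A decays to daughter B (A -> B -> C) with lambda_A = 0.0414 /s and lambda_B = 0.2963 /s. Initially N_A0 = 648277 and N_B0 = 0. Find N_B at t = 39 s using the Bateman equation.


N_B(t) = lambda_A * N_A0 / (lambda_B - lambda_A) * [exp(-lambda_A*t) - exp(-lambda_B*t)]
exp(-0.0414*39) = 0.1989702; exp(-0.2963*39) = 9.581274e-06
N_B = 0.0414 * 648277 / (0.2963 - 0.0414) * (0.1989702 - 9.581274e-06)
N_B = 20949

20949


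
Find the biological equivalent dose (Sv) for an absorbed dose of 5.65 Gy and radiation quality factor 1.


H = D * Q
H = 5.65 * 1
H = 5.6500 Sv

5.6500


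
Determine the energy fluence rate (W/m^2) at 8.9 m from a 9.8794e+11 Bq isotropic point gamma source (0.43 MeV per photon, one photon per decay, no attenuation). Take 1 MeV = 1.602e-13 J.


psi = A * E * 1.602e-13 / (4*pi*r^2)
psi = 9.8794e+11 * 0.43 * 1.602e-13 / (4*pi*8.9^2)
psi = 6.8371e-05 W/m^2

6.8371e-05


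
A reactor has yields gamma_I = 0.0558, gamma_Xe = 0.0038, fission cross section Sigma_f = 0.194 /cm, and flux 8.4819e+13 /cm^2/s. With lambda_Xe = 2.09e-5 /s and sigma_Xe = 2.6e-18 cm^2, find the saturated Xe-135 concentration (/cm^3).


Xe_eq = (gamma_I + gamma_Xe) * Sigma_f * phi / (lambda_Xe + sigma_Xe * phi)
Numerator = (0.0558 + 0.0038) * 0.194 * 8.4819e+13 = 9.807112e+11
Denominator = 2.09e-5 + 2.6e-18 * 8.4819e+13 = 2.414294e-04
Xe_eq = 9.807112e+11 / 2.414294e-04 = 4.0621e+15 /cm^3

4.0621e+15


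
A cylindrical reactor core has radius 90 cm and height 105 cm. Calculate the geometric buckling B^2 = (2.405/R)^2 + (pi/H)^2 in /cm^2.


B^2 = (2.405/R)^2 + (pi/H)^2
B^2 = (2.405/90)^2 + (pi/105)^2
B^2 = 0.0016093 /cm^2

0.0016093


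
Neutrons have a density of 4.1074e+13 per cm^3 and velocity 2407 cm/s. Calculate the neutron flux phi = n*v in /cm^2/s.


phi = n * v
phi = 4.1074e+13 * 2407
phi = 9.8865e+16 /cm^2/s

9.8865e+16


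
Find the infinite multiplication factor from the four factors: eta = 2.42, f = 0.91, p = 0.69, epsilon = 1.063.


k_inf = eta * f * p * epsilon
k_inf = 2.42 * 0.91 * 0.69 * 1.063
k_inf = 1.6152

1.6152


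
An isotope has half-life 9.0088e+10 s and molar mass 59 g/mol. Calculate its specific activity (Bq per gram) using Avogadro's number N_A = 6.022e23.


lambda = ln(2) / t_half = ln(2) / 9.0088e+10 = 7.694112e-12 /s
SA = lambda * N_A / M
SA = 7.694112e-12 * 6.022e23 / 59
SA = 7.8532e+10 Bq/g

7.8532e+10


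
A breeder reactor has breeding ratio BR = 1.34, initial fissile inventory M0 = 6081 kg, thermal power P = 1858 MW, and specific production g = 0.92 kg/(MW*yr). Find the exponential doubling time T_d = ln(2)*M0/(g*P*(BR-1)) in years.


Breeding gain G = BR - 1 = 1.34 - 1 = 0.34
Fissile production rate = g * P * G = 0.92 * 1858 * 0.34 = 581.1824 kg/yr
T_d = ln(2) * M0 / (g * P * G)
T_d = ln(2) * 6081 / 581.1824 = 7.2525 yr

7.2525


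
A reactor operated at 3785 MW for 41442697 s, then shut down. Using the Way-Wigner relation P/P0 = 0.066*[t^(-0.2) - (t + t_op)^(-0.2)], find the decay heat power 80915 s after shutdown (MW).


P/P0 = 0.066 * [t^(-0.2) - (t + t_op)^(-0.2)]
P/P0 = 0.066 * [80915^(-0.2) - (80915 + 41442697)^(-0.2)]
P/P0 = 0.066 * [0.1043264 - 0.02994615] = 0.004909096
P = 3785 * 0.004909096 = 18.581 MW

18.581


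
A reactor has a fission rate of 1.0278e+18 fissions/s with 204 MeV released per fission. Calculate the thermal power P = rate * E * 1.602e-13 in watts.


P = fission_rate * E_MeV * 1.602e-13
P = 1.0278e+18 * 204 * 1.602e-13
P = 3.3589e+07 W

3.3589e+07


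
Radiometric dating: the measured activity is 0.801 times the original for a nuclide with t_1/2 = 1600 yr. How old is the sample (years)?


lambda = ln(2) / t_half = ln(2) / 1600 = 4.332170e-04 /yr
t = -ln(A/A0) / lambda
t = -ln(0.801) / 4.332170e-04
t = 512.20 yr

512.20


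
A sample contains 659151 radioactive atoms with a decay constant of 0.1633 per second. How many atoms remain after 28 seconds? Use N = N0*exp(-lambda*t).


N = N0 * exp(-lambda * t)
N = 659151 * exp(-0.1633 * 28)
N = 6811.1

6811.1


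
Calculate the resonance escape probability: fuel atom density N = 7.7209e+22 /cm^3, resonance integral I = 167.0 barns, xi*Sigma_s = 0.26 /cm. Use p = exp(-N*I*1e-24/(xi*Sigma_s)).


p = exp(-N * I * 1e-24 / (xi*Sigma_s))
p = exp(-7.7209e+22 * 167.0 * 1e-24 / 0.26)
p = 2.9007e-22

2.9007e-22


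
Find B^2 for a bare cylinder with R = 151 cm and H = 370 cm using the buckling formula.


B^2 = (2.405/R)^2 + (pi/H)^2
B^2 = (2.405/151)^2 + (pi/370)^2
B^2 = 3.2577e-04 /cm^2

3.2577e-04


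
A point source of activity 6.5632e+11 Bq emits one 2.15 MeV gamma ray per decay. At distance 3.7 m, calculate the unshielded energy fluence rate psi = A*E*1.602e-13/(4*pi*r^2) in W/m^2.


psi = A * E * 1.602e-13 / (4*pi*r^2)
psi = 6.5632e+11 * 2.15 * 1.602e-13 / (4*pi*3.7^2)
psi = 0.0013140 W/m^2

0.0013140


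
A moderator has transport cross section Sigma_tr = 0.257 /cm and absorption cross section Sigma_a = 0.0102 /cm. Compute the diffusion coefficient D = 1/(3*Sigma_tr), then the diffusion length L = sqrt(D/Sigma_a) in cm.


D = 1 / (3 * Sigma_tr) = 1 / (3 * 0.257) = 1.297017 cm
L = sqrt(D / Sigma_a)
L = sqrt(1.297017 / 0.0102)
L = 11.276 cm

11.276


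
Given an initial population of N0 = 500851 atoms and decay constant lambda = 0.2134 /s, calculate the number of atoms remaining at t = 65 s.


N = N0 * exp(-lambda * t)
N = 500851 * exp(-0.2134 * 65)
N = 0.47382

0.47382


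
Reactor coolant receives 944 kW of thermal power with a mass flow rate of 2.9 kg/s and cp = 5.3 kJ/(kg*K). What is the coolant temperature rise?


dT = Q / (m_dot * cp)
dT = 944 / (2.9 * 5.3)
dT = 61.418 C

61.418


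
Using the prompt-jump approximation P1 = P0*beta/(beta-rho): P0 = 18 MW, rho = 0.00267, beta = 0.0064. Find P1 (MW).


P1/P0 = beta / (beta - rho)
P1/P0 = 0.0064 / (0.0064 - 0.00267) = 1.715818
P1 = 18 * 1.715818 = 30.885 MW

30.885


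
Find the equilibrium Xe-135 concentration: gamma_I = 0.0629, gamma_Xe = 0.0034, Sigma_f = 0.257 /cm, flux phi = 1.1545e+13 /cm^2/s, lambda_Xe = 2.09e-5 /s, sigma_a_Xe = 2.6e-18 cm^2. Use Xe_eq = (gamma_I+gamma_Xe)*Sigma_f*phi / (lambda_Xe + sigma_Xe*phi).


Xe_eq = (gamma_I + gamma_Xe) * Sigma_f * phi / (lambda_Xe + sigma_Xe * phi)
Numerator = (0.0629 + 0.0034) * 0.257 * 1.1545e+13 = 1.967164e+11
Denominator = 2.09e-5 + 2.6e-18 * 1.1545e+13 = 5.091700e-05
Xe_eq = 1.967164e+11 / 5.091700e-05 = 3.8635e+15 /cm^3

3.8635e+15


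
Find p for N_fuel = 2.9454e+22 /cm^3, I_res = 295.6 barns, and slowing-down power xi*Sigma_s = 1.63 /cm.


p = exp(-N * I * 1e-24 / (xi*Sigma_s))
p = exp(-2.9454e+22 * 295.6 * 1e-24 / 1.63)
p = 0.0047888

0.0047888


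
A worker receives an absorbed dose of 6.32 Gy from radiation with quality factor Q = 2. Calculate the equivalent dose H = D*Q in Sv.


H = D * Q
H = 6.32 * 2
H = 12.640 Sv

12.640


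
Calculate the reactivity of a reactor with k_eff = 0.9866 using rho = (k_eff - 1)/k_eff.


rho = (k_eff - 1) / k_eff
rho = (0.9866 - 1) / 0.9866
rho = -0.013582

-0.013582


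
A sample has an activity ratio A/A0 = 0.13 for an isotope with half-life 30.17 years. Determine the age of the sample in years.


lambda = ln(2) / t_half = ln(2) / 30.17 = 0.02297472 /yr
t = -ln(A/A0) / lambda
t = -ln(0.13) / 0.02297472
t = 88.803 yr

88.803


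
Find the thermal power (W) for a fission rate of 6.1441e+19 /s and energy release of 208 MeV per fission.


P = fission_rate * E_MeV * 1.602e-13
P = 6.1441e+19 * 208 * 1.602e-13
P = 2.0473e+09 W

2.0473e+09


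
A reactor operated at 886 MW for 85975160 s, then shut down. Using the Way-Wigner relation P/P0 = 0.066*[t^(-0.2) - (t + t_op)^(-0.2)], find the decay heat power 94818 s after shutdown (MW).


P/P0 = 0.066 * [t^(-0.2) - (t + t_op)^(-0.2)]
P/P0 = 0.066 * [94818^(-0.2) - (94818 + 85975160)^(-0.2)]
P/P0 = 0.066 * [0.1010699 - 0.02588390] = 0.004962276
P = 886 * 0.004962276 = 4.3966 MW

4.3966


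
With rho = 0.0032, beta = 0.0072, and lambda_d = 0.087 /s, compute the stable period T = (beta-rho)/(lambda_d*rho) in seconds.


T = (beta - rho) / (lambda_d * rho)
T = (0.0072 - 0.0032) / (0.087 * 0.0032)
T = 14.368 s

14.368


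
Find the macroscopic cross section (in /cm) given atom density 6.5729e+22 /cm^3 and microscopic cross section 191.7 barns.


Sigma = N * sigma_barns * 1e-24
Sigma = 6.5729e+22 * 191.7 * 1e-24
Sigma = 12.600 /cm

12.600


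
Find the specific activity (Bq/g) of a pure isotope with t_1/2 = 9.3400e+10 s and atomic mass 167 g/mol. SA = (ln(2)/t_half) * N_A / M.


lambda = ln(2) / t_half = ln(2) / 9.3400e+10 = 7.421276e-12 /s
SA = lambda * N_A / M
SA = 7.421276e-12 * 6.022e23 / 167
SA = 2.6761e+10 Bq/g

2.6761e+10


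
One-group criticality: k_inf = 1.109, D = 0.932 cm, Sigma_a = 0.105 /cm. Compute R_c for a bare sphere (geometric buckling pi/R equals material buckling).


L^2 = D / Sigma_a = 0.932 / 0.105 = 8.876190 cm^2
B_m^2 = (k_inf - 1) / L^2 = (1.109 - 1) / 8.876190 = 0.01228004 /cm^2
For a bare sphere: B_g = pi/R, so R_c = pi / sqrt(B_m^2)
R_c = pi / sqrt(0.01228004) = 28.350 cm

28.350


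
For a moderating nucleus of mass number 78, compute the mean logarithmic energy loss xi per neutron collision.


xi = 1 + (A-1)^2/(2A) * ln((A-1)/(A+1))
xi = 1 + (78-1)^2/(2*78) * ln((78-1)/(78 +1))
xi = 0.025423

0.025423


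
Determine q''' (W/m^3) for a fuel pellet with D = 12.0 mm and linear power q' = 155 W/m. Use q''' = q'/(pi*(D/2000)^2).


r = D / 2 / 1000 = 12.0 / 2 / 1000 = 0.006 m
q''' = q' / (pi * r^2)
q''' = 155 / (pi * 0.006^2)
q''' = 1.3705e+06 W/m^3

1.3705e+06


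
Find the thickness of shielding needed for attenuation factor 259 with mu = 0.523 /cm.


x = ln(factor) / mu
x = ln(259) / 0.523
x = 10.625 cm

10.625


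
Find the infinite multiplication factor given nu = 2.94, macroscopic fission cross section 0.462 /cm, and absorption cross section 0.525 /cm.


k_inf = nu * Sigma_f / Sigma_a
k_inf = 2.94 * 0.462 / 0.525
k_inf = 2.5872

2.5872


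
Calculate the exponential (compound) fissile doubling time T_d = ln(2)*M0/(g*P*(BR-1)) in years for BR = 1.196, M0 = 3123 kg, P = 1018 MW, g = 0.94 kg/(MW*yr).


Breeding gain G = BR - 1 = 1.196 - 1 = 0.196
Fissile production rate = g * P * G = 0.94 * 1018 * 0.196 = 187.55632 kg/yr
T_d = ln(2) * M0 / (g * P * G)
T_d = ln(2) * 3123 / 187.55632 = 11.542 yr

11.542


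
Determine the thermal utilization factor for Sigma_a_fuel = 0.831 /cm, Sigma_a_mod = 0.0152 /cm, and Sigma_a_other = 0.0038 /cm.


f = Sigma_a_fuel / (Sigma_a_fuel + Sigma_a_mod + Sigma_a_other)
f = 0.831 / (0.831 + 0.0152 + 0.0038)
f = 0.97765

0.97765


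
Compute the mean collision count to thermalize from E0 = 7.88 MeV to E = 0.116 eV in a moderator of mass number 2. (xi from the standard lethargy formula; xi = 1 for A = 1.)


xi = 1 + (A-1)^2/(2A)*ln((A-1)/(A+1)) = 0.7253469 (for A = 2)
n = ln(E0/E) / xi
n = ln(7.88e6 / 0.116) / 0.7253469
n = ln(6.793103e+07) / 0.7253469 = 24.863

24.863


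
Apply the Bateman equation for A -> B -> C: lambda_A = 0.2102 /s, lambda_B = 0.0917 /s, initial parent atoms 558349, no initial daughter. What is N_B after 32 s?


N_B(t) = lambda_A * N_A0 / (lambda_B - lambda_A) * [exp(-lambda_A*t) - exp(-lambda_B*t)]
exp(-0.2102*32) = 0.001198841; exp(-0.0917*32) = 0.05316261
N_B = 0.2102 * 558349 / (0.0917 - 0.2102) * (0.001198841 - 0.05316261)
N_B = 51466

51466


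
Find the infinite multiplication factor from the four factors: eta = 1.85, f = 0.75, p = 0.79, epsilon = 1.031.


k_inf = eta * f * p * epsilon
k_inf = 1.85 * 0.75 * 0.79 * 1.031
k_inf = 1.1301

1.1301


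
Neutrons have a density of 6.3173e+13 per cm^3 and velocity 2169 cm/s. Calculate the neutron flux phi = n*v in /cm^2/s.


phi = n * v
phi = 6.3173e+13 * 2169
phi = 1.3702e+17 /cm^2/s

1.3702e+17


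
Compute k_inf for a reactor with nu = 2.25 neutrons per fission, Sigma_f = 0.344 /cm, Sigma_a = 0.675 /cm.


k_inf = nu * Sigma_f / Sigma_a
k_inf = 2.25 * 0.344 / 0.675
k_inf = 1.1467

1.1467


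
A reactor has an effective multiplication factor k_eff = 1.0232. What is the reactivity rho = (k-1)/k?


rho = (k_eff - 1) / k_eff
rho = (1.0232 - 1) / 1.0232
rho = 0.022674

0.022674


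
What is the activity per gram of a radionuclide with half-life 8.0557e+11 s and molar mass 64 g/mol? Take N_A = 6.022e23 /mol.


lambda = ln(2) / t_half = ln(2) / 8.0557e+11 = 8.604431e-13 /s
SA = lambda * N_A / M
SA = 8.604431e-13 * 6.022e23 / 64
SA = 8.0962e+09 Bq/g

8.0962e+09


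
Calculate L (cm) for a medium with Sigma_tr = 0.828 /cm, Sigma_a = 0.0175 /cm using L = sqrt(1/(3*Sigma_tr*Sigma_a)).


D = 1 / (3 * Sigma_tr) = 1 / (3 * 0.828) = 0.4025765 cm
L = sqrt(D / Sigma_a)
L = sqrt(0.4025765 / 0.0175)
L = 4.7963 cm

4.7963


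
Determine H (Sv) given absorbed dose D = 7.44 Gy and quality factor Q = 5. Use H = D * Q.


H = D * Q
H = 7.44 * 5
H = 37.200 Sv

37.200


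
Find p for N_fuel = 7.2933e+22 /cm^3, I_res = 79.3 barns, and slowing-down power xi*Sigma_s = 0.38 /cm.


p = exp(-N * I * 1e-24 / (xi*Sigma_s))
p = exp(-7.2933e+22 * 79.3 * 1e-24 / 0.38)
p = 2.4550e-07

2.4550e-07


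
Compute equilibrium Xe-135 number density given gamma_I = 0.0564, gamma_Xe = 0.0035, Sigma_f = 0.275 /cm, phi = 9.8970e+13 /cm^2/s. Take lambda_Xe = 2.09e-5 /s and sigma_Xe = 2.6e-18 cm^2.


Xe_eq = (gamma_I + gamma_Xe) * Sigma_f * phi / (lambda_Xe + sigma_Xe * phi)
Numerator = (0.0564 + 0.0035) * 0.275 * 9.8970e+13 = 1.630283e+12
Denominator = 2.09e-5 + 2.6e-18 * 9.8970e+13 = 2.782220e-04
Xe_eq = 1.630283e+12 / 2.782220e-04 = 5.8596e+15 /cm^3

5.8596e+15


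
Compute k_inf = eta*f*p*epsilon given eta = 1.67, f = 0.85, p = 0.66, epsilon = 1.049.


k_inf = eta * f * p * epsilon
k_inf = 1.67 * 0.85 * 0.66 * 1.049
k_inf = 0.98278

0.98278


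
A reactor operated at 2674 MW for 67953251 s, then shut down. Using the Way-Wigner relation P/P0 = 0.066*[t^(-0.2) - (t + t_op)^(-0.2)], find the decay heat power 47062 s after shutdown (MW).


P/P0 = 0.066 * [t^(-0.2) - (t + t_op)^(-0.2)]
P/P0 = 0.066 * [47062^(-0.2) - (47062 + 67953251)^(-0.2)]
P/P0 = 0.066 * [0.1162695 - 0.02713300] = 0.005883009
P = 2674 * 0.005883009 = 15.731 MW

15.731


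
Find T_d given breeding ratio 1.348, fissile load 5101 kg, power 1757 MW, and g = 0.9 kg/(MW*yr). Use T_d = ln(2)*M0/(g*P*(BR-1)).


Breeding gain G = BR - 1 = 1.348 - 1 = 0.348
Fissile production rate = g * P * G = 0.9 * 1757 * 0.348 = 550.2924 kg/yr
T_d = ln(2) * M0 / (g * P * G)
T_d = ln(2) * 5101 / 550.2924 = 6.4252 yr

6.4252


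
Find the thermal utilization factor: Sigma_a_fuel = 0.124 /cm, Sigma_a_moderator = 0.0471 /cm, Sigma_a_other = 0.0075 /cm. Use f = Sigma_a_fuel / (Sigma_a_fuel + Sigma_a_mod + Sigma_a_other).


f = Sigma_a_fuel / (Sigma_a_fuel + Sigma_a_mod + Sigma_a_other)
f = 0.124 / (0.124 + 0.0471 + 0.0075)
f = 0.69429

0.69429


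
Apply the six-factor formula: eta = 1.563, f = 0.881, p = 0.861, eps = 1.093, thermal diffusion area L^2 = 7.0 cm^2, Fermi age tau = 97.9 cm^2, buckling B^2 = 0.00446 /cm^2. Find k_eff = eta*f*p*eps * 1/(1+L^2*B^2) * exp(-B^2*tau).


k_inf = eta*f*p*eps = 1.563*0.881*0.861*1.093 = 1.295860
P_TNL = 1/(1 + L^2*B^2) = 1/(1 + 7.0*0.00446) = 0.9697252
P_FNL = exp(-B^2*tau) = exp(-0.00446*97.9) = 0.6462079
k_eff = k_inf * P_TNL * P_FNL = 1.295860 * 0.9697252 * 0.6462079
k_eff = 0.81204

0.81204


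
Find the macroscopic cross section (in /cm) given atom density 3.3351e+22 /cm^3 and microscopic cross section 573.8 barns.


Sigma = N * sigma_barns * 1e-24
Sigma = 3.3351e+22 * 573.8 * 1e-24
Sigma = 19.137 /cm

19.137


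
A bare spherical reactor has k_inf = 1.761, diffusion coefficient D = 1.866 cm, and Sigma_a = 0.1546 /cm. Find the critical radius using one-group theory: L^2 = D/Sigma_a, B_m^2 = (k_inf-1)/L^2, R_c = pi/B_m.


L^2 = D / Sigma_a = 1.866 / 0.1546 = 12.06986 cm^2
B_m^2 = (k_inf - 1) / L^2 = (1.761 - 1) / 12.06986 = 0.06304961 /cm^2
For a bare sphere: B_g = pi/R, so R_c = pi / sqrt(B_m^2)
R_c = pi / sqrt(0.06304961) = 12.511 cm

12.511


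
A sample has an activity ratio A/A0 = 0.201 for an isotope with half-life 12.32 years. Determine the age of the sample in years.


lambda = ln(2) / t_half = ln(2) / 12.32 = 0.05626195 /yr
t = -ln(A/A0) / lambda
t = -ln(0.201) / 0.05626195
t = 28.518 yr

28.518


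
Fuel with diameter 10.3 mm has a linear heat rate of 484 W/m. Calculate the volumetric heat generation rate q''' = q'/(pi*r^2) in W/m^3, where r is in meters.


r = D / 2 / 1000 = 10.3 / 2 / 1000 = 0.00515 m
q''' = q' / (pi * r^2)
q''' = 484 / (pi * 0.00515^2)
q''' = 5.8087e+06 W/m^3

5.8087e+06


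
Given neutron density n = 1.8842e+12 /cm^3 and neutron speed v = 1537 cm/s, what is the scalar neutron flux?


phi = n * v
phi = 1.8842e+12 * 1537
phi = 2.8960e+15 /cm^2/s

2.8960e+15


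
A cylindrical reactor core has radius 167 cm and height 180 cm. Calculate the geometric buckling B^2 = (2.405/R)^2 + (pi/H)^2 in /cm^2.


B^2 = (2.405/R)^2 + (pi/H)^2
B^2 = (2.405/167)^2 + (pi/180)^2
B^2 = 5.1201e-04 /cm^2

5.1201e-04


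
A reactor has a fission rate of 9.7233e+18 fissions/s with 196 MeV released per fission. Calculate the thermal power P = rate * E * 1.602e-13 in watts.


P = fission_rate * E_MeV * 1.602e-13
P = 9.7233e+18 * 196 * 1.602e-13
P = 3.0530e+08 W

3.0530e+08


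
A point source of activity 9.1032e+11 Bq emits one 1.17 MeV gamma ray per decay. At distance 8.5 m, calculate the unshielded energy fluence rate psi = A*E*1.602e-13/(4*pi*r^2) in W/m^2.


psi = A * E * 1.602e-13 / (4*pi*r^2)
psi = 9.1032e+11 * 1.17 * 1.602e-13 / (4*pi*8.5^2)
psi = 1.8793e-04 W/m^2

1.8793e-04


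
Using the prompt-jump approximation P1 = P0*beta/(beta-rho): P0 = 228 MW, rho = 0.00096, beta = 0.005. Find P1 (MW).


P1/P0 = beta / (beta - rho)
P1/P0 = 0.005 / (0.005 - 0.00096) = 1.237624
P1 = 228 * 1.237624 = 282.18 MW

282.18


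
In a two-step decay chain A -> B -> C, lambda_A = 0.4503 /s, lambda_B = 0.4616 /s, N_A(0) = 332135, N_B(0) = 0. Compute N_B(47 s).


N_B(t) = lambda_A * N_A0 / (lambda_B - lambda_A) * [exp(-lambda_A*t) - exp(-lambda_B*t)]
exp(-0.4503*47) = 6.434994e-10; exp(-0.4616*47) = 3.783505e-10
N_B = 0.4503 * 332135 / (0.4616 - 0.4503) * (6.434994e-10 - 3.783505e-10)
N_B = 0.0035094

0.0035094


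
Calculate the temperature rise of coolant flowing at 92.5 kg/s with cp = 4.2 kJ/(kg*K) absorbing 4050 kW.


dT = Q / (m_dot * cp)
dT = 4050 / (92.5 * 4.2)
dT = 10.425 C

10.425


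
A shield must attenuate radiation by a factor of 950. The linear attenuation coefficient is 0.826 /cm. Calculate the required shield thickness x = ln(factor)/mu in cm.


x = ln(factor) / mu
x = ln(950) / 0.826
x = 8.3008 cm

8.3008


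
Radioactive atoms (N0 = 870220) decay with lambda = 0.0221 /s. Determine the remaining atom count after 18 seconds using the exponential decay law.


N = N0 * exp(-lambda * t)
N = 870220 * exp(-0.0221 * 18)
N = 584611

584611


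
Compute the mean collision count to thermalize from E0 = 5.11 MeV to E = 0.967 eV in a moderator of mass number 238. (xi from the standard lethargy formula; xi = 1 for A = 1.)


xi = 1 + (A-1)^2/(2A)*ln((A-1)/(A+1)) = 0.008379872 (for A = 238)
n = ln(E0/E) / xi
n = ln(5.11e6 / 0.967) / 0.008379872
n = ln(5.284385e+06) / 0.008379872 = 1847.3

1847.3


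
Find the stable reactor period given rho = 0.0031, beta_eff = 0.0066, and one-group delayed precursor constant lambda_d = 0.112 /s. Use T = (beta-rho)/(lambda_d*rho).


T = (beta - rho) / (lambda_d * rho)
T = (0.0066 - 0.0031) / (0.112 * 0.0031)
T = 10.081 s

10.081


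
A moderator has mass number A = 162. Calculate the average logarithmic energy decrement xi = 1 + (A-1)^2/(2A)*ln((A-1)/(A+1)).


xi = 1 + (A-1)^2/(2A) * ln((A-1)/(A+1))
xi = 1 + (162-1)^2/(2*162) * ln((162-1)/(162 +1))
xi = 0.012295

0.012295


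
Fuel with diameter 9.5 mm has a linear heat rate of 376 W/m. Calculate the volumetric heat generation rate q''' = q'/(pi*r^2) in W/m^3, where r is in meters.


r = D / 2 / 1000 = 9.5 / 2 / 1000 = 0.00475 m
q''' = q' / (pi * r^2)
q''' = 376 / (pi * 0.00475^2)
q''' = 5.3046e+06 W/m^3

5.3046e+06


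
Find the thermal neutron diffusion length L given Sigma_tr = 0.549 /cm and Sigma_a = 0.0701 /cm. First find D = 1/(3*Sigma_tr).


D = 1 / (3 * Sigma_tr) = 1 / (3 * 0.549) = 0.6071645 cm
L = sqrt(D / Sigma_a)
L = sqrt(0.6071645 / 0.0701)
L = 2.9430 cm

2.9430


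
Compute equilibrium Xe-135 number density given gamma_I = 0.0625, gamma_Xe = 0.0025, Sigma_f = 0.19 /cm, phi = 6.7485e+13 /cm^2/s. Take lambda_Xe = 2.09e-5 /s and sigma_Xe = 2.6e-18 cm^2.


Xe_eq = (gamma_I + gamma_Xe) * Sigma_f * phi / (lambda_Xe + sigma_Xe * phi)
Numerator = (0.0625 + 0.0025) * 0.19 * 6.7485e+13 = 8.334398e+11
Denominator = 2.09e-5 + 2.6e-18 * 6.7485e+13 = 1.963610e-04
Xe_eq = 8.334398e+11 / 1.963610e-04 = 4.2444e+15 /cm^3

4.2444e+15


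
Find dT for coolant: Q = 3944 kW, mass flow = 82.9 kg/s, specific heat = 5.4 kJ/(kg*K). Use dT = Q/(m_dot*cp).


dT = Q / (m_dot * cp)
dT = 3944 / (82.9 * 5.4)
dT = 8.8103 C

8.8103


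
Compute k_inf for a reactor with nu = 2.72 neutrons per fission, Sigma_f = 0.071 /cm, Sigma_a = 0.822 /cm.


k_inf = nu * Sigma_f / Sigma_a
k_inf = 2.72 * 0.071 / 0.822
k_inf = 0.23494

0.23494


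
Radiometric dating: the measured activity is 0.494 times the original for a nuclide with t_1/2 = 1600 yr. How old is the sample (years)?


lambda = ln(2) / t_half = ln(2) / 1600 = 4.332170e-04 /yr
t = -ln(A/A0) / lambda
t = -ln(0.494) / 4.332170e-04
t = 1627.9 yr

1627.9


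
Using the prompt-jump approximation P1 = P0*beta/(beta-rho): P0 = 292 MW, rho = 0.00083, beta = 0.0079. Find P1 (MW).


P1/P0 = beta / (beta - rho)
P1/P0 = 0.0079 / (0.0079 - 0.00083) = 1.117397
P1 = 292 * 1.117397 = 326.28 MW

326.28


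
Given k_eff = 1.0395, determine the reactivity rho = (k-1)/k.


rho = (k_eff - 1) / k_eff
rho = (1.0395 - 1) / 1.0395
rho = 0.037999

0.037999


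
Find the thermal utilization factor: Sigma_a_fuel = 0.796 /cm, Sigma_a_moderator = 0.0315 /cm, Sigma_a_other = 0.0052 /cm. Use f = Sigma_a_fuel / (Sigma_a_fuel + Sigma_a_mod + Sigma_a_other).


f = Sigma_a_fuel / (Sigma_a_fuel + Sigma_a_mod + Sigma_a_other)
f = 0.796 / (0.796 + 0.0315 + 0.0052)
f = 0.95593

0.95593


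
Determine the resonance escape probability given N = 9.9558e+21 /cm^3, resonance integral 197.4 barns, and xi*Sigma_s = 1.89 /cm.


p = exp(-N * I * 1e-24 / (xi*Sigma_s))
p = exp(-9.9558e+21 * 197.4 * 1e-24 / 1.89)
p = 0.35352

0.35352


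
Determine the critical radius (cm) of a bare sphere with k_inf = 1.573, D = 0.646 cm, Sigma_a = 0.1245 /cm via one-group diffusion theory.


L^2 = D / Sigma_a = 0.646 / 0.1245 = 5.188755 cm^2
B_m^2 = (k_inf - 1) / L^2 = (1.573 - 1) / 5.188755 = 0.1104311 /cm^2
For a bare sphere: B_g = pi/R, so R_c = pi / sqrt(B_m^2)
R_c = pi / sqrt(0.1104311) = 9.4538 cm

9.4538


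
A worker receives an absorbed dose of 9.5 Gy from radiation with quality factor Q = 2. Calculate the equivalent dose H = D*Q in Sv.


H = D * Q
H = 9.5 * 2
H = 19.000 Sv

19.000


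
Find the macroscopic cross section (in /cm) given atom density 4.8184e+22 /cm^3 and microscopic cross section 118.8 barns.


Sigma = N * sigma_barns * 1e-24
Sigma = 4.8184e+22 * 118.8 * 1e-24
Sigma = 5.7243 /cm

5.7243


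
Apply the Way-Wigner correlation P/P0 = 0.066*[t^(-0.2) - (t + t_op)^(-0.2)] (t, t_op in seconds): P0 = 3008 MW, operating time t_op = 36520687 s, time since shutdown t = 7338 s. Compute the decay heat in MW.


P/P0 = 0.066 * [t^(-0.2) - (t + t_op)^(-0.2)]
P/P0 = 0.066 * [7338^(-0.2) - (7338 + 36520687)^(-0.2)]
P/P0 = 0.066 * [0.1686104 - 0.03072379] = 0.009100516
P = 3008 * 0.009100516 = 27.374 MW

27.374


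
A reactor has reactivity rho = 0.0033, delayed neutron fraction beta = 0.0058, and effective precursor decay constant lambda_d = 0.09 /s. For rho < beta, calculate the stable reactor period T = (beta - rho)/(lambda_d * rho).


T = (beta - rho) / (lambda_d * rho)
T = (0.0058 - 0.0033) / (0.09 * 0.0033)
T = 8.4175 s

8.4175


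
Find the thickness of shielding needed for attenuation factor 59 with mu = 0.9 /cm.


x = ln(factor) / mu
x = ln(59) / 0.9
x = 4.5306 cm

4.5306


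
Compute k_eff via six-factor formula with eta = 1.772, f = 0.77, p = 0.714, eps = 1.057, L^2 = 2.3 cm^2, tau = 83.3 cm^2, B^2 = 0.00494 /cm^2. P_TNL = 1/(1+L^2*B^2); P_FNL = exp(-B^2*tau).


k_inf = eta*f*p*eps = 1.772*0.77*0.714*1.057 = 1.029740
P_TNL = 1/(1 + L^2*B^2) = 1/(1 + 2.3*0.00494) = 0.9887656
P_FNL = exp(-B^2*tau) = exp(-0.00494*83.3) = 0.6626542
k_eff = k_inf * P_TNL * P_FNL = 1.029740 * 0.9887656 * 0.6626542
k_eff = 0.67470

0.67470


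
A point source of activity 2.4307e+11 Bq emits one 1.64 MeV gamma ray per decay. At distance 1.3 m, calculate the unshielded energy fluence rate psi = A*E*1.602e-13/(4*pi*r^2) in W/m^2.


psi = A * E * 1.602e-13 / (4*pi*r^2)
psi = 2.4307e+11 * 1.64 * 1.602e-13 / (4*pi*1.3^2)
psi = 0.0030071 W/m^2

0.0030071


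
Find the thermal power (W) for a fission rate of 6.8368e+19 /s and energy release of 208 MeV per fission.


P = fission_rate * E_MeV * 1.602e-13
P = 6.8368e+19 * 208 * 1.602e-13
P = 2.2781e+09 W

2.2781e+09


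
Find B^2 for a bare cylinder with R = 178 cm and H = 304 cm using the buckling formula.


B^2 = (2.405/R)^2 + (pi/H)^2
B^2 = (2.405/178)^2 + (pi/304)^2
B^2 = 2.8935e-04 /cm^2

2.8935e-04


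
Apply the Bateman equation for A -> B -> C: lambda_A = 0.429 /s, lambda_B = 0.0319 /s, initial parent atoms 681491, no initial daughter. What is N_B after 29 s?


N_B(t) = lambda_A * N_A0 / (lambda_B - lambda_A) * [exp(-lambda_A*t) - exp(-lambda_B*t)]
exp(-0.429*29) = 3.953141e-06; exp(-0.0319*29) = 0.3964918
N_B = 0.429 * 681491 / (0.0319 - 0.429) * (3.953141e-06 - 0.3964918)
N_B = 291909

291909


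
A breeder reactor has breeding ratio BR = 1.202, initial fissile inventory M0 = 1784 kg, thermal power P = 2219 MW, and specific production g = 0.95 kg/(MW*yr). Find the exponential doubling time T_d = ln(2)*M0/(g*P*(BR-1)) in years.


Breeding gain G = BR - 1 = 1.202 - 1 = 0.202
Fissile production rate = g * P * G = 0.95 * 2219 * 0.202 = 425.8261 kg/yr
T_d = ln(2) * M0 / (g * P * G)
T_d = ln(2) * 1784 / 425.8261 = 2.9039 yr

2.9039
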